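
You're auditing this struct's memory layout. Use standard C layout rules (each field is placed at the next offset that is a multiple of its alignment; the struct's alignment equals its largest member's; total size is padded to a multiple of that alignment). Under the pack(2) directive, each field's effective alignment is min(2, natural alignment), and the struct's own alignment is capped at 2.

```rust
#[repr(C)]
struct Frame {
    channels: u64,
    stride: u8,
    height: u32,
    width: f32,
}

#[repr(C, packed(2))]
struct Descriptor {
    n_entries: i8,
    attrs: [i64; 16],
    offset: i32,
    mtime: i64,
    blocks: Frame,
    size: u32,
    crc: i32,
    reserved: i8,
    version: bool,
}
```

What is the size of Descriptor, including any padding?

Frame: @0: channels [8B, align 8] → 8; @8: stride [1B, align 1] → 9; +3 pad (align 4); @12: height [4B, align 4] → 16; @16: width [4B, align 4] → 20; +4 tail pad (align 8); size 24, align 8
@0: n_entries [1B, align 1] → 1
+1 pad (align 2)
@2: attrs [128B, align 2] → 130
@130: offset [4B, align 2] → 134
@134: mtime [8B, align 2] → 142
@142: blocks [24B, align 2] → 166
@166: size [4B, align 2] → 170
@170: crc [4B, align 2] → 174
@174: reserved [1B, align 1] → 175
@175: version [1B, align 1] → 176
size 176, align 2

176 bytes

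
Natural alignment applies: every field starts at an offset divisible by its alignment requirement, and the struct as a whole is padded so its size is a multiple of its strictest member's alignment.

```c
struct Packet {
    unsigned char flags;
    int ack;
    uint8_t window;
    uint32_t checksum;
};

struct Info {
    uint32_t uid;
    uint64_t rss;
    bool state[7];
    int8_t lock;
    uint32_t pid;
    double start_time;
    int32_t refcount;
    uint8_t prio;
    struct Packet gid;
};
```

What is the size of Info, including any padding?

64 bytes

Packet: @0: flags [1B, align 1] → 1; +3 pad (align 4); @4: ack [4B, align 4] → 8; @8: window [1B, align 1] → 9; +3 pad (align 4); @12: checksum [4B, align 4] → 16; size 16, align 4
@0: uid [4B, align 4] → 4
+4 pad (align 8)
@8: rss [8B, align 8] → 16
@16: state [7B, align 1] → 23
@23: lock [1B, align 1] → 24
@24: pid [4B, align 4] → 28
+4 pad (align 8)
@32: start_time [8B, align 8] → 40
@40: refcount [4B, align 4] → 44
@44: prio [1B, align 1] → 45
+3 pad (align 4)
@48: gid [16B, align 4] → 64
size 64, align 8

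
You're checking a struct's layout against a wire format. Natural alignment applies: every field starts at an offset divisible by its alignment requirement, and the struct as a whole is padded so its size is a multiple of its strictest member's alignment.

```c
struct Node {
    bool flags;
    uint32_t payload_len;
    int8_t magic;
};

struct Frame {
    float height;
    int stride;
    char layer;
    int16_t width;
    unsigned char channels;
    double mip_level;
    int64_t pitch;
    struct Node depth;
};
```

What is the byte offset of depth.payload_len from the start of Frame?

Node: @0: flags [1B, align 1] → 1; +3 pad (align 4); @4: payload_len [4B, align 4] → 8; @8: magic [1B, align 1] → 9; +3 tail pad (align 4); size 12, align 4
@0: height [4B, align 4] → 4
@4: stride [4B, align 4] → 8
@8: layer [1B, align 1] → 9
+1 pad (align 2)
@10: width [2B, align 2] → 12
@12: channels [1B, align 1] → 13
+3 pad (align 8)
@16: mip_level [8B, align 8] → 24
@24: pitch [8B, align 8] → 32
@32: depth [12B, align 4] → 44
within Node: payload_len at 4
32 + 4 = 36

36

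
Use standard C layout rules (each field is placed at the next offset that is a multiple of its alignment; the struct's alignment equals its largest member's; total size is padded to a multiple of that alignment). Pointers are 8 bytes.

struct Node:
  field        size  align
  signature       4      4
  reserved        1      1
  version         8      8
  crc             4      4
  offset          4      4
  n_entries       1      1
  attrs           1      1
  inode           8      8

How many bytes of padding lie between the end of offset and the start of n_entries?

0..4  signature  (4B, 4-aligned)
4..5  reserved  (1B, 1-aligned)
5..8  -- padding (3B)
8..16  version  (8B, 8-aligned)
16..20  crc  (4B, 4-aligned)
20..24  offset  (4B, 4-aligned)
24..25  n_entries  (1B, 1-aligned)

0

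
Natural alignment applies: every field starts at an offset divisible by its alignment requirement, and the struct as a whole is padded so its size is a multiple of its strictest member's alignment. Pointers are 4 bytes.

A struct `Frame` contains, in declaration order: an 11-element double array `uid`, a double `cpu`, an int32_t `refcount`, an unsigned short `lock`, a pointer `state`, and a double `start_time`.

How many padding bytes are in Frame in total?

@0: uid [88B, align 8] → 88
@88: cpu [8B, align 8] → 96
@96: refcount [4B, align 4] → 100
@100: lock [2B, align 2] → 102
+2 pad (align 4)
@104: state [4B, align 4] → 108
+4 pad (align 8)
@112: start_time [8B, align 8] → 120
size 120, align 8
data bytes 114, size 120 → padding 6

6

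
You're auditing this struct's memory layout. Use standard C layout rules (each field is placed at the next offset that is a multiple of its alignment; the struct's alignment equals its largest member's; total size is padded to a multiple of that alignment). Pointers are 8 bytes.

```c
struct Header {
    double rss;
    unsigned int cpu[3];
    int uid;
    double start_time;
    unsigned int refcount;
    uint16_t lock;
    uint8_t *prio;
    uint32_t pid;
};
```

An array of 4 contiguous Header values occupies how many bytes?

224

rss at 0 (size 8, align 8) → ends 8
cpu at 8 (size 12, align 4) → ends 20
uid at 20 (size 4, align 4) → ends 24
start_time at 24 (size 8, align 8) → ends 32
refcount at 32 (size 4, align 4) → ends 36
lock at 36 (size 2, align 2) → ends 38
pad 2 to align 8 for prio
prio at 40 (size 8, align 8) → ends 48
pid at 48 (size 4, align 4) → ends 52
tail pad 4 to reach multiple of 8
total 56 bytes, alignment 8
array of 4: 4 × 56 = 224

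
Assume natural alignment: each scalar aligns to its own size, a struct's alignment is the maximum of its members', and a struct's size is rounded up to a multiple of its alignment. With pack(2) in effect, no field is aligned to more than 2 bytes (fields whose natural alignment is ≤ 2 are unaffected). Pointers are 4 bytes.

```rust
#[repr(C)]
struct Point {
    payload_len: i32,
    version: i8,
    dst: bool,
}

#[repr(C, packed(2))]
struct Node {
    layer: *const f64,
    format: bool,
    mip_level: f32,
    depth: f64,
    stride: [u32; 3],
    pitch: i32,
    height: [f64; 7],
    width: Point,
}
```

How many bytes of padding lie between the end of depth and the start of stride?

Point: payload_len at 0 (size 4, align 4) → ends 4; version at 4 (size 1, align 1) → ends 5; dst at 5 (size 1, align 1) → ends 6; tail pad 2 to reach multiple of 4; total 8 bytes, alignment 4
layer at 0 (size 4, align 2) → ends 4
format at 4 (size 1, align 1) → ends 5
pad 1 to align 2 for mip_level
mip_level at 6 (size 4, align 2) → ends 10
depth at 10 (size 8, align 2) → ends 18
stride at 18 (size 12, align 2) → ends 30

0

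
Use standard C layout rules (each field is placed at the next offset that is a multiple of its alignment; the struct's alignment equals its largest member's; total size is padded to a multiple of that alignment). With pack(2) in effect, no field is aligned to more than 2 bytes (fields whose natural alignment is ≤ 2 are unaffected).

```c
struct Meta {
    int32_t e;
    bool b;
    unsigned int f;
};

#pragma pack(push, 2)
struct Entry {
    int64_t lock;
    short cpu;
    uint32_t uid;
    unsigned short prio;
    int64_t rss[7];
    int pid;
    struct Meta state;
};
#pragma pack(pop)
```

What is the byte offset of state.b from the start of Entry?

Meta: e at 0 (size 4, align 4) → ends 4; b at 4 (size 1, align 1) → ends 5; pad 3 to align 4 for f; f at 8 (size 4, align 4) → ends 12; total 12 bytes, alignment 4
lock at 0 (size 8, align 2) → ends 8
cpu at 8 (size 2, align 2) → ends 10
uid at 10 (size 4, align 2) → ends 14
prio at 14 (size 2, align 2) → ends 16
rss at 16 (size 56, align 2) → ends 72
pid at 72 (size 4, align 2) → ends 76
state at 76 (size 12, align 2) → ends 88
within Meta: b at 4
76 + 4 = 80

80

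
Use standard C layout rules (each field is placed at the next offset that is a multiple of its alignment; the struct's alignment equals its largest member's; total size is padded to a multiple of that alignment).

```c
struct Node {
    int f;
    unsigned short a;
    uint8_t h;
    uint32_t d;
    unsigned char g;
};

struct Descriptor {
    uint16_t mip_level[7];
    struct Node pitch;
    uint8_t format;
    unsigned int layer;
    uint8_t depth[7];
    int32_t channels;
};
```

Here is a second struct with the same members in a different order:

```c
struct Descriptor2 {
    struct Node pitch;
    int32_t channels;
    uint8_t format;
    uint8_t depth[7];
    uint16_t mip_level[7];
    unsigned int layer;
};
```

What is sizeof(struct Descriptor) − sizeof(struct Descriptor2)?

4

Node: 0..4  f  (4B, 4-aligned); 4..6  a  (2B, 2-aligned); 6..7  h  (1B, 1-aligned); 7..8  -- padding (1B); 8..12  d  (4B, 4-aligned); 12..13  g  (1B, 1-aligned); 13..16  -- tail padding (3B); sizeof = 16, alignof = 4
0..14  mip_level  (14B, 2-aligned)
14..16  -- padding (2B)
16..32  pitch  (16B, 4-aligned)
32..33  format  (1B, 1-aligned)
33..36  -- padding (3B)
36..40  layer  (4B, 4-aligned)
40..47  depth  (7B, 1-aligned)
47..48  -- padding (1B)
48..52  channels  (4B, 4-aligned)
sizeof = 52, alignof = 4
— Descriptor2 —
0..16  pitch  (16B, 4-aligned)
16..20  channels  (4B, 4-aligned)
20..21  format  (1B, 1-aligned)
21..28  depth  (7B, 1-aligned)
28..42  mip_level  (14B, 2-aligned)
42..44  -- padding (2B)
44..48  layer  (4B, 4-aligned)
sizeof = 48, alignof = 4
52 − 48 = 4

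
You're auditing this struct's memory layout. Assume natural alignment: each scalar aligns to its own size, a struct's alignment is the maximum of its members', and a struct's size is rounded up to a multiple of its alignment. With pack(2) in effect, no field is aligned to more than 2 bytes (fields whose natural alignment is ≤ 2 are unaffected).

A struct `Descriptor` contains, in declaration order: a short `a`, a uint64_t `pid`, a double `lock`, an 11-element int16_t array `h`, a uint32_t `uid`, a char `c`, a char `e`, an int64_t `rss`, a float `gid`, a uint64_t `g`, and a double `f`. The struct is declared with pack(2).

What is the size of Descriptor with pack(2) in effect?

a at 0 (size 2, align 2) → ends 2
pid at 2 (size 8, align 2) → ends 10
lock at 10 (size 8, align 2) → ends 18
h at 18 (size 22, align 2) → ends 40
uid at 40 (size 4, align 2) → ends 44
c at 44 (size 1, align 1) → ends 45
e at 45 (size 1, align 1) → ends 46
rss at 46 (size 8, align 2) → ends 54
gid at 54 (size 4, align 2) → ends 58
g at 58 (size 8, align 2) → ends 66
f at 66 (size 8, align 2) → ends 74
total 74 bytes, alignment 2

74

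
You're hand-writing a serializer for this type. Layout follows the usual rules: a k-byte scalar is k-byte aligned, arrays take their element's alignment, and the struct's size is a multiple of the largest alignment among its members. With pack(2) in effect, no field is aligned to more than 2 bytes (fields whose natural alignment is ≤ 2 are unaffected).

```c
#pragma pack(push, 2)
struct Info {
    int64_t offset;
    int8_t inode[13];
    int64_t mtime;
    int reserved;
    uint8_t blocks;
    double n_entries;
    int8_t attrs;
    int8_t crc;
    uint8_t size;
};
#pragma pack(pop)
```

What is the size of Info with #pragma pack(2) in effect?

0..8  offset  (8B, 2-aligned)
8..21  inode  (13B, 1-aligned)
21..22  -- padding (1B)
22..30  mtime  (8B, 2-aligned)
30..34  reserved  (4B, 2-aligned)
34..35  blocks  (1B, 1-aligned)
35..36  -- padding (1B)
36..44  n_entries  (8B, 2-aligned)
44..45  attrs  (1B, 1-aligned)
45..46  crc  (1B, 1-aligned)
46..47  size  (1B, 1-aligned)
47..48  -- tail padding (1B)
sizeof = 48, alignof = 2

48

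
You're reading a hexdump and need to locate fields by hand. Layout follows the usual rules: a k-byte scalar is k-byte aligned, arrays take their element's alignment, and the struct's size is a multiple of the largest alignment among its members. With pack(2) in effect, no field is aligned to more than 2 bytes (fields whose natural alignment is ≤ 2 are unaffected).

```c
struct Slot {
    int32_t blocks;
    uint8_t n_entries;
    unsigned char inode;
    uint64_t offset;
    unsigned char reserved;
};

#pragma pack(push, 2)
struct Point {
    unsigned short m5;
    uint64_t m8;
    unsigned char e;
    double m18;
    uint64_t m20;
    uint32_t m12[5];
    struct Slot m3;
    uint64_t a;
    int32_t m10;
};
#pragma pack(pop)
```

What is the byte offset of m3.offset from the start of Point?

Slot: @0: blocks [4B, align 4] → 4; @4: n_entries [1B, align 1] → 5; @5: inode [1B, align 1] → 6; +2 pad (align 8); @8: offset [8B, align 8] → 16; @16: reserved [1B, align 1] → 17; +7 tail pad (align 8); size 24, align 8
@0: m5 [2B, align 2] → 2
@2: m8 [8B, align 2] → 10
@10: e [1B, align 1] → 11
+1 pad (align 2)
@12: m18 [8B, align 2] → 20
@20: m20 [8B, align 2] → 28
@28: m12 [20B, align 2] → 48
@48: m3 [24B, align 2] → 72
within Slot: offset at 8
48 + 8 = 56

56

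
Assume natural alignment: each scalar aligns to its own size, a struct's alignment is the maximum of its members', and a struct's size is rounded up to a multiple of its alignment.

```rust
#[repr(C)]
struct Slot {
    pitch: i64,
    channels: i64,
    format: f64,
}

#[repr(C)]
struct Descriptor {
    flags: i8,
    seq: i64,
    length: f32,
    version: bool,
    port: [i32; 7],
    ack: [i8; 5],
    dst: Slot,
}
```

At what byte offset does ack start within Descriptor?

Slot: 0..8  pitch  (8B, 8-aligned); 8..16  channels  (8B, 8-aligned); 16..24  format  (8B, 8-aligned); sizeof = 24, alignof = 8
0..1  flags  (1B, 1-aligned)
1..8  -- padding (7B)
8..16  seq  (8B, 8-aligned)
16..20  length  (4B, 4-aligned)
20..21  version  (1B, 1-aligned)
21..24  -- padding (3B)
24..52  port  (28B, 4-aligned)
52..57  ack  (5B, 1-aligned)

52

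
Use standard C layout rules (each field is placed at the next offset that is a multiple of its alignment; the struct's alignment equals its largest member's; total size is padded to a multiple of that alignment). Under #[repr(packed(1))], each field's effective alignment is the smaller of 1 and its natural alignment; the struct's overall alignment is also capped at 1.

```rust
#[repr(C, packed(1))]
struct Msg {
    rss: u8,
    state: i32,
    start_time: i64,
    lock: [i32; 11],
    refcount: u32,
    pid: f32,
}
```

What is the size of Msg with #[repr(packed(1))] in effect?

0..1  rss  (1B, 1-aligned)
1..5  state  (4B, 1-aligned)
5..13  start_time  (8B, 1-aligned)
13..57  lock  (44B, 1-aligned)
57..61  refcount  (4B, 1-aligned)
61..65  pid  (4B, 1-aligned)
sizeof = 65, alignof = 1

65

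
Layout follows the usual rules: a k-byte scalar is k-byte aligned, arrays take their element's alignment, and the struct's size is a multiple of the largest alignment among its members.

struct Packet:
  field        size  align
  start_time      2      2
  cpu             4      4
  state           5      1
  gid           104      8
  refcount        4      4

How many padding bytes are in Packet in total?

9

@0: start_time [2B, align 2] → 2
+2 pad (align 4)
@4: cpu [4B, align 4] → 8
@8: state [5B, align 1] → 13
+3 pad (align 8)
@16: gid [104B, align 8] → 120
@120: refcount [4B, align 4] → 124
+4 tail pad (align 8)
size 128, align 8
data bytes 119, size 128 → padding 9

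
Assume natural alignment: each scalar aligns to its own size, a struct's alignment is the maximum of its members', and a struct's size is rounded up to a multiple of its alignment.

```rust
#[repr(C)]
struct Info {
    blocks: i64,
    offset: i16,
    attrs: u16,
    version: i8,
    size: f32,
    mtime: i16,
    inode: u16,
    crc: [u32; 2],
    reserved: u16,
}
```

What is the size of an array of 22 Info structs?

880

blocks at 0 (size 8, align 8) → ends 8
offset at 8 (size 2, align 2) → ends 10
attrs at 10 (size 2, align 2) → ends 12
version at 12 (size 1, align 1) → ends 13
pad 3 to align 4 for size
size at 16 (size 4, align 4) → ends 20
mtime at 20 (size 2, align 2) → ends 22
inode at 22 (size 2, align 2) → ends 24
crc at 24 (size 8, align 4) → ends 32
reserved at 32 (size 2, align 2) → ends 34
tail pad 6 to reach multiple of 8
total 40 bytes, alignment 8
array of 22: 22 × 40 = 880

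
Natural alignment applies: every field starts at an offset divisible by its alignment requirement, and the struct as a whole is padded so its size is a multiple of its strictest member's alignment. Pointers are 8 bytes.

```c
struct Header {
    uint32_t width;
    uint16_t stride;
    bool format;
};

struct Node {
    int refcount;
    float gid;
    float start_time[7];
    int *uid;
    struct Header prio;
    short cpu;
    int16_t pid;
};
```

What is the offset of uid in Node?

40

Header: width at 0 (size 4, align 4) → ends 4; stride at 4 (size 2, align 2) → ends 6; format at 6 (size 1, align 1) → ends 7; tail pad 1 to reach multiple of 4; total 8 bytes, alignment 4
refcount at 0 (size 4, align 4) → ends 4
gid at 4 (size 4, align 4) → ends 8
start_time at 8 (size 28, align 4) → ends 36
pad 4 to align 8 for uid
uid at 40 (size 8, align 8) → ends 48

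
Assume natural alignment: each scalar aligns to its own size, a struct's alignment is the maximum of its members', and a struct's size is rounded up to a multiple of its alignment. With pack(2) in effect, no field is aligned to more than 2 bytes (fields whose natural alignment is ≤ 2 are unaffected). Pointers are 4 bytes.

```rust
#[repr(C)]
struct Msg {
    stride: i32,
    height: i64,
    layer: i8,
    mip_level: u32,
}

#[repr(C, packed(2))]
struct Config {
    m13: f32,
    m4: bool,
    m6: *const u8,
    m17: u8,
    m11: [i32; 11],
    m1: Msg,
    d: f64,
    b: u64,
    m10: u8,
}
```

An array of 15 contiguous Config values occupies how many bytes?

1470

Msg: 0..4  stride  (4B, 4-aligned); 4..8  -- padding (4B); 8..16  height  (8B, 8-aligned); 16..17  layer  (1B, 1-aligned); 17..20  -- padding (3B); 20..24  mip_level  (4B, 4-aligned); sizeof = 24, alignof = 8
0..4  m13  (4B, 2-aligned)
4..5  m4  (1B, 1-aligned)
5..6  -- padding (1B)
6..10  m6  (4B, 2-aligned)
10..11  m17  (1B, 1-aligned)
11..12  -- padding (1B)
12..56  m11  (44B, 2-aligned)
56..80  m1  (24B, 2-aligned)
80..88  d  (8B, 2-aligned)
88..96  b  (8B, 2-aligned)
96..97  m10  (1B, 1-aligned)
97..98  -- tail padding (1B)
sizeof = 98, alignof = 2
array of 15: 15 × 98 = 1470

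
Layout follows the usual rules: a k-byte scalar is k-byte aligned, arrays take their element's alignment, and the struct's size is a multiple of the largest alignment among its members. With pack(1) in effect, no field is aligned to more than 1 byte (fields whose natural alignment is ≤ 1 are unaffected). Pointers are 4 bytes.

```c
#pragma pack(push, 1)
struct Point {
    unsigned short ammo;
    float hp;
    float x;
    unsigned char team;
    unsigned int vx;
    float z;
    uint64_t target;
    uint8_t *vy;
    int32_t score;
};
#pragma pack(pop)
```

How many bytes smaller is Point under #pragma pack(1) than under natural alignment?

natural layout:
  ammo at 0 (size 2, align 2) → ends 2
  pad 2 to align 4 for hp
  hp at 4 (size 4, align 4) → ends 8
  x at 8 (size 4, align 4) → ends 12
  team at 12 (size 1, align 1) → ends 13
  pad 3 to align 4 for vx
  vx at 16 (size 4, align 4) → ends 20
  z at 20 (size 4, align 4) → ends 24
  target at 24 (size 8, align 8) → ends 32
  vy at 32 (size 4, align 4) → ends 36
  score at 36 (size 4, align 4) → ends 40
  total 40 bytes, alignment 8
packed(1) layout:
  ammo at 0 (size 2, align 1) → ends 2
  hp at 2 (size 4, align 1) → ends 6
  x at 6 (size 4, align 1) → ends 10
  team at 10 (size 1, align 1) → ends 11
  vx at 11 (size 4, align 1) → ends 15
  z at 15 (size 4, align 1) → ends 19
  target at 19 (size 8, align 1) → ends 27
  vy at 27 (size 4, align 1) → ends 31
  score at 31 (size 4, align 1) → ends 35
  total 35 bytes, alignment 1
40 − 35 = 5

5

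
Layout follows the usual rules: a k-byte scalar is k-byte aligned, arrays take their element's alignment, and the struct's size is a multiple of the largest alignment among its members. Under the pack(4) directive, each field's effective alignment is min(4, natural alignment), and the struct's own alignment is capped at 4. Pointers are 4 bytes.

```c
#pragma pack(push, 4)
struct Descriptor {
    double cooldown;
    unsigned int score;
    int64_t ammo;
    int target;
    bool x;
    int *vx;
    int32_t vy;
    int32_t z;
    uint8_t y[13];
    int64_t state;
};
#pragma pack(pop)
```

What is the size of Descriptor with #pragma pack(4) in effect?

@0: cooldown [8B, align 4] → 8
@8: score [4B, align 4] → 12
@12: ammo [8B, align 4] → 20
@20: target [4B, align 4] → 24
@24: x [1B, align 1] → 25
+3 pad (align 4)
@28: vx [4B, align 4] → 32
@32: vy [4B, align 4] → 36
@36: z [4B, align 4] → 40
@40: y [13B, align 1] → 53
+3 pad (align 4)
@56: state [8B, align 4] → 64
size 64, align 4

64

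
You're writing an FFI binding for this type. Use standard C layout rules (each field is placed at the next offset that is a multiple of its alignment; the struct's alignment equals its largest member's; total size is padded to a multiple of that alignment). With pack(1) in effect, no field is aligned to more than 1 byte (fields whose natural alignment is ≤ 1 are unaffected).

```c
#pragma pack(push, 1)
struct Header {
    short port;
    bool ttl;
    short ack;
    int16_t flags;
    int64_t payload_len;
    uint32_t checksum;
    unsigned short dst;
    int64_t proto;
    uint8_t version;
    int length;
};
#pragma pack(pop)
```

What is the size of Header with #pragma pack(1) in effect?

port at 0 (size 2, align 1) → ends 2
ttl at 2 (size 1, align 1) → ends 3
ack at 3 (size 2, align 1) → ends 5
flags at 5 (size 2, align 1) → ends 7
payload_len at 7 (size 8, align 1) → ends 15
checksum at 15 (size 4, align 1) → ends 19
dst at 19 (size 2, align 1) → ends 21
proto at 21 (size 8, align 1) → ends 29
version at 29 (size 1, align 1) → ends 30
length at 30 (size 4, align 1) → ends 34
total 34 bytes, alignment 1

34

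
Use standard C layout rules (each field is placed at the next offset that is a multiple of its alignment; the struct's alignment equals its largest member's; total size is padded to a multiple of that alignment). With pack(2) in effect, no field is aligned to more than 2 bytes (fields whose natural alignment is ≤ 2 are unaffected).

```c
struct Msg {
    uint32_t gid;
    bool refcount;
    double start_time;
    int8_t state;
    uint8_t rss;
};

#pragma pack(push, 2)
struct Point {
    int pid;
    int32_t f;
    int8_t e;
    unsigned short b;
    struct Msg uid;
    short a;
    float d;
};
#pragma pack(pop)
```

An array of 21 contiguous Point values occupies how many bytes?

Msg: 0..4  gid  (4B, 4-aligned); 4..5  refcount  (1B, 1-aligned); 5..8  -- padding (3B); 8..16  start_time  (8B, 8-aligned); 16..17  state  (1B, 1-aligned); 17..18  rss  (1B, 1-aligned); 18..24  -- tail padding (6B); sizeof = 24, alignof = 8
0..4  pid  (4B, 2-aligned)
4..8  f  (4B, 2-aligned)
8..9  e  (1B, 1-aligned)
9..10  -- padding (1B)
10..12  b  (2B, 2-aligned)
12..36  uid  (24B, 2-aligned)
36..38  a  (2B, 2-aligned)
38..42  d  (4B, 2-aligned)
sizeof = 42, alignof = 2
array of 21: 21 × 42 = 882

882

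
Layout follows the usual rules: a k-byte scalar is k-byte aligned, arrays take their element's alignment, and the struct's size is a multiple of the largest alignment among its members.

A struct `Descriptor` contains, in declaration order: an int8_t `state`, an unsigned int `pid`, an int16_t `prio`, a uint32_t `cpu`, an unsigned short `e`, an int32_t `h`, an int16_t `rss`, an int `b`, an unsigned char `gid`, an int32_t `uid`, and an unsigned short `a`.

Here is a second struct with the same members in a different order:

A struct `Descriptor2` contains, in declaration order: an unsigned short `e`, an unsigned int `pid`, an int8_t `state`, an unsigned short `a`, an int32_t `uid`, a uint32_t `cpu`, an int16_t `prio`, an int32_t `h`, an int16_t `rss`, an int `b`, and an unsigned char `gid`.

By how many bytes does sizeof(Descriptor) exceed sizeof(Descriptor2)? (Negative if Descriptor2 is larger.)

state at 0 (size 1, align 1) → ends 1
pad 3 to align 4 for pid
pid at 4 (size 4, align 4) → ends 8
prio at 8 (size 2, align 2) → ends 10
pad 2 to align 4 for cpu
cpu at 12 (size 4, align 4) → ends 16
e at 16 (size 2, align 2) → ends 18
pad 2 to align 4 for h
h at 20 (size 4, align 4) → ends 24
rss at 24 (size 2, align 2) → ends 26
pad 2 to align 4 for b
b at 28 (size 4, align 4) → ends 32
gid at 32 (size 1, align 1) → ends 33
pad 3 to align 4 for uid
uid at 36 (size 4, align 4) → ends 40
a at 40 (size 2, align 2) → ends 42
tail pad 2 to reach multiple of 4
total 44 bytes, alignment 4
— Descriptor2 —
e at 0 (size 2, align 2) → ends 2
pad 2 to align 4 for pid
pid at 4 (size 4, align 4) → ends 8
state at 8 (size 1, align 1) → ends 9
pad 1 to align 2 for a
a at 10 (size 2, align 2) → ends 12
uid at 12 (size 4, align 4) → ends 16
cpu at 16 (size 4, align 4) → ends 20
prio at 20 (size 2, align 2) → ends 22
pad 2 to align 4 for h
h at 24 (size 4, align 4) → ends 28
rss at 28 (size 2, align 2) → ends 30
pad 2 to align 4 for b
b at 32 (size 4, align 4) → ends 36
gid at 36 (size 1, align 1) → ends 37
tail pad 3 to reach multiple of 4
total 40 bytes, alignment 4
44 − 40 = 4

4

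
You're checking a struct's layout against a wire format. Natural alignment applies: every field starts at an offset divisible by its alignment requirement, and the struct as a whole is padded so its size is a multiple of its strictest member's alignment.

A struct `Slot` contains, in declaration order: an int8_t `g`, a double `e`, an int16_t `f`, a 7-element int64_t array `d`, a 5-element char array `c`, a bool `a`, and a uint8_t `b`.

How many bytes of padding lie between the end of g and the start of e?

g at 0 (size 1, align 1) → ends 1
pad 7 to align 8 for e
e at 8 (size 8, align 8) → ends 16

7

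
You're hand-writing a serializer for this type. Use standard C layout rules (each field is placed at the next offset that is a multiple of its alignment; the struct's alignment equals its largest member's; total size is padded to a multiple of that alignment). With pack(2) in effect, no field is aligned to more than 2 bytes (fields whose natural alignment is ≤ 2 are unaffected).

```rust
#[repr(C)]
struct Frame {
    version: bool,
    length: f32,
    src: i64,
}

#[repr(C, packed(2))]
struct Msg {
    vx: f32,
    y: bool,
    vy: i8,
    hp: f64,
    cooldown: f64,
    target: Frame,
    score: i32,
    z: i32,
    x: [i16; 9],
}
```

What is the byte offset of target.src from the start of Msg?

30

Frame: 0..1  version  (1B, 1-aligned); 1..4  -- padding (3B); 4..8  length  (4B, 4-aligned); 8..16  src  (8B, 8-aligned); sizeof = 16, alignof = 8
0..4  vx  (4B, 2-aligned)
4..5  y  (1B, 1-aligned)
5..6  vy  (1B, 1-aligned)
6..14  hp  (8B, 2-aligned)
14..22  cooldown  (8B, 2-aligned)
22..38  target  (16B, 2-aligned)
within Frame: src at 8
22 + 8 = 30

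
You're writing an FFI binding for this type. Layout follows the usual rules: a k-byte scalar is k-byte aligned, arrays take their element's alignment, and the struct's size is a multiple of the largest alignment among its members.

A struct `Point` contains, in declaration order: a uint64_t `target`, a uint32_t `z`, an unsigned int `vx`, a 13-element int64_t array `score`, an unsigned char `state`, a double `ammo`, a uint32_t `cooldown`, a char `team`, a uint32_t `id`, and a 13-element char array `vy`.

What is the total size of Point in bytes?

168

@0: target [8B, align 8] → 8
@8: z [4B, align 4] → 12
@12: vx [4B, align 4] → 16
@16: score [104B, align 8] → 120
@120: state [1B, align 1] → 121
+7 pad (align 8)
@128: ammo [8B, align 8] → 136
@136: cooldown [4B, align 4] → 140
@140: team [1B, align 1] → 141
+3 pad (align 4)
@144: id [4B, align 4] → 148
@148: vy [13B, align 1] → 161
+7 tail pad (align 8)
size 168, align 8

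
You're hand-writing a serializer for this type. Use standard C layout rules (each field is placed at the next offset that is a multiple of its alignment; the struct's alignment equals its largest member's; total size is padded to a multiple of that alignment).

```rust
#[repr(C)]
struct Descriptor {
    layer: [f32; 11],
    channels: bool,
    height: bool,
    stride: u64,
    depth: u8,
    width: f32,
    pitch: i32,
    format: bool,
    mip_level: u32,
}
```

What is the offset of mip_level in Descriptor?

0..44  layer  (44B, 4-aligned)
44..45  channels  (1B, 1-aligned)
45..46  height  (1B, 1-aligned)
46..48  -- padding (2B)
48..56  stride  (8B, 8-aligned)
56..57  depth  (1B, 1-aligned)
57..60  -- padding (3B)
60..64  width  (4B, 4-aligned)
64..68  pitch  (4B, 4-aligned)
68..69  format  (1B, 1-aligned)
69..72  -- padding (3B)
72..76  mip_level  (4B, 4-aligned)

72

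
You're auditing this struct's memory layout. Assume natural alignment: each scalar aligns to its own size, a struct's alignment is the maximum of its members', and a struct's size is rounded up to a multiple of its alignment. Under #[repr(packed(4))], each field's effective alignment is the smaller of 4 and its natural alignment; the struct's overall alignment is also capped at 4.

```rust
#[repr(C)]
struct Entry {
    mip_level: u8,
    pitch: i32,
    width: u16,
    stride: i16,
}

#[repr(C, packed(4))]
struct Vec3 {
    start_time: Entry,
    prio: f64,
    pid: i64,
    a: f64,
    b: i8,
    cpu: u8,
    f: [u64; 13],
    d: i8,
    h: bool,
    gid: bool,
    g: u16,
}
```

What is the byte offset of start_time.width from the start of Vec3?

Entry: mip_level at 0 (size 1, align 1) → ends 1; pad 3 to align 4 for pitch; pitch at 4 (size 4, align 4) → ends 8; width at 8 (size 2, align 2) → ends 10; stride at 10 (size 2, align 2) → ends 12; total 12 bytes, alignment 4
start_time at 0 (size 12, align 4) → ends 12
within Entry: width at 8
0 + 8 = 8

8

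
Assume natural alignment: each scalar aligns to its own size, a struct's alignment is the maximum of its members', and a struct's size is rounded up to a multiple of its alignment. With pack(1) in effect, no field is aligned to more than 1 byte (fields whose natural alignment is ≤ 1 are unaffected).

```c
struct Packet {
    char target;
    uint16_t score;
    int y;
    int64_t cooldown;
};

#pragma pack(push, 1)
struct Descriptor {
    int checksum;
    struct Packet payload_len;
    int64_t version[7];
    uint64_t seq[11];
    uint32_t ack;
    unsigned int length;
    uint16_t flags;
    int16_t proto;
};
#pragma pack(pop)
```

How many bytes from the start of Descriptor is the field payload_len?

Packet: 0..1  target  (1B, 1-aligned); 1..2  -- padding (1B); 2..4  score  (2B, 2-aligned); 4..8  y  (4B, 4-aligned); 8..16  cooldown  (8B, 8-aligned); sizeof = 16, alignof = 8
0..4  checksum  (4B, 1-aligned)
4..20  payload_len  (16B, 1-aligned)

4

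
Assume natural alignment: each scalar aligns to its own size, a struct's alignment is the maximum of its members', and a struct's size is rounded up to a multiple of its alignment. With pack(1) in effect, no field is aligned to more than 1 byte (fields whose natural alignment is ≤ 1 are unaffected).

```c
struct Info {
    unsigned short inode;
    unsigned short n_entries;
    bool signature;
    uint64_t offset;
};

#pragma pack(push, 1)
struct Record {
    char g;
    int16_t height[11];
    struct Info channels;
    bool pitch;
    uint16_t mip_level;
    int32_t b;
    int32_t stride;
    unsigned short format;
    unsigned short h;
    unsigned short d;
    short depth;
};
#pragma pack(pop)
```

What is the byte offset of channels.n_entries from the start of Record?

Info: 0..2  inode  (2B, 2-aligned); 2..4  n_entries  (2B, 2-aligned); 4..5  signature  (1B, 1-aligned); 5..8  -- padding (3B); 8..16  offset  (8B, 8-aligned); sizeof = 16, alignof = 8
0..1  g  (1B, 1-aligned)
1..23  height  (22B, 1-aligned)
23..39  channels  (16B, 1-aligned)
within Info: n_entries at 2
23 + 2 = 25

25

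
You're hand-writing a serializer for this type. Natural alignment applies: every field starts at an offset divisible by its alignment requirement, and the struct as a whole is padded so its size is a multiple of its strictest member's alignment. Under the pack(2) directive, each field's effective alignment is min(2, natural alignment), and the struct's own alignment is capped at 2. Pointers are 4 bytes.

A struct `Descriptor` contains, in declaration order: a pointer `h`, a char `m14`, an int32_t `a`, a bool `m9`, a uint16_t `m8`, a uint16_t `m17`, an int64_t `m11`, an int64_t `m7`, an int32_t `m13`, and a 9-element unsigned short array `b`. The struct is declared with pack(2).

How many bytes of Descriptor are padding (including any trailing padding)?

2

h at 0 (size 4, align 2) → ends 4
m14 at 4 (size 1, align 1) → ends 5
pad 1 to align 2 for a
a at 6 (size 4, align 2) → ends 10
m9 at 10 (size 1, align 1) → ends 11
pad 1 to align 2 for m8
m8 at 12 (size 2, align 2) → ends 14
m17 at 14 (size 2, align 2) → ends 16
m11 at 16 (size 8, align 2) → ends 24
m7 at 24 (size 8, align 2) → ends 32
m13 at 32 (size 4, align 2) → ends 36
b at 36 (size 18, align 2) → ends 54
total 54 bytes, alignment 2
data bytes 52, size 54 → padding 2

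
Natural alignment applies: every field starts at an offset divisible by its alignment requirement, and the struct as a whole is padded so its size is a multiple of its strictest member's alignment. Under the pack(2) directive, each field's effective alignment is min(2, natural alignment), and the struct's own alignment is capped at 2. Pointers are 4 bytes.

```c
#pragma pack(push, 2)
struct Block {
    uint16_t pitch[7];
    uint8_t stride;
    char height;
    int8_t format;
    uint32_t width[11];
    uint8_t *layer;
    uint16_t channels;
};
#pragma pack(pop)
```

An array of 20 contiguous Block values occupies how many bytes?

@0: pitch [14B, align 2] → 14
@14: stride [1B, align 1] → 15
@15: height [1B, align 1] → 16
@16: format [1B, align 1] → 17
+1 pad (align 2)
@18: width [44B, align 2] → 62
@62: layer [4B, align 2] → 66
@66: channels [2B, align 2] → 68
size 68, align 2
array of 20: 20 × 68 = 1360

1360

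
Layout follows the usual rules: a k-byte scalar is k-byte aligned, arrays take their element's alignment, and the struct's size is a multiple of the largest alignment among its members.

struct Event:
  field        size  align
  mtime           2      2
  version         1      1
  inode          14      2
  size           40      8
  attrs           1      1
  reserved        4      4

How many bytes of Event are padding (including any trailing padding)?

10

mtime at 0 (size 2, align 2) → ends 2
version at 2 (size 1, align 1) → ends 3
pad 1 to align 2 for inode
inode at 4 (size 14, align 2) → ends 18
pad 6 to align 8 for size
size at 24 (size 40, align 8) → ends 64
attrs at 64 (size 1, align 1) → ends 65
pad 3 to align 4 for reserved
reserved at 68 (size 4, align 4) → ends 72
total 72 bytes, alignment 8
data bytes 62, size 72 → padding 10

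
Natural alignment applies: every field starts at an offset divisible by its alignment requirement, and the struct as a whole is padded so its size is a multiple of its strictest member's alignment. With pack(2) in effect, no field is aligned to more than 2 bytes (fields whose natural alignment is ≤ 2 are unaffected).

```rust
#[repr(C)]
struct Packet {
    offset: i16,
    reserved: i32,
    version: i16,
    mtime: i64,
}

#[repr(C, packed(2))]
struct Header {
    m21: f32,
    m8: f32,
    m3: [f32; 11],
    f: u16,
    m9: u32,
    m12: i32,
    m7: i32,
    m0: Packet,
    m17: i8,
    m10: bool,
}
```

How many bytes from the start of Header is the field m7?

62

Packet: offset at 0 (size 2, align 2) → ends 2; pad 2 to align 4 for reserved; reserved at 4 (size 4, align 4) → ends 8; version at 8 (size 2, align 2) → ends 10; pad 6 to align 8 for mtime; mtime at 16 (size 8, align 8) → ends 24; total 24 bytes, alignment 8
m21 at 0 (size 4, align 2) → ends 4
m8 at 4 (size 4, align 2) → ends 8
m3 at 8 (size 44, align 2) → ends 52
f at 52 (size 2, align 2) → ends 54
m9 at 54 (size 4, align 2) → ends 58
m12 at 58 (size 4, align 2) → ends 62
m7 at 62 (size 4, align 2) → ends 66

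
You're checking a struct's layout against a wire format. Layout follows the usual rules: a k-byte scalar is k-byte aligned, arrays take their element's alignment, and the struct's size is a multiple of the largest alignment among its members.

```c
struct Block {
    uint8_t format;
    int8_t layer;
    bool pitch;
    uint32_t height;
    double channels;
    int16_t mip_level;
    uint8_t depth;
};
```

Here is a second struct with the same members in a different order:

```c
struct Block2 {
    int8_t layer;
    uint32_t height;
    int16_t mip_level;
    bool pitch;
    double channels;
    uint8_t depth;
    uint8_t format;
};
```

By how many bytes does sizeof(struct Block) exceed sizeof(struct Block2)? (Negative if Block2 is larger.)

-8

@0: format [1B, align 1] → 1
@1: layer [1B, align 1] → 2
@2: pitch [1B, align 1] → 3
+1 pad (align 4)
@4: height [4B, align 4] → 8
@8: channels [8B, align 8] → 16
@16: mip_level [2B, align 2] → 18
@18: depth [1B, align 1] → 19
+5 tail pad (align 8)
size 24, align 8
— Block2 —
@0: layer [1B, align 1] → 1
+3 pad (align 4)
@4: height [4B, align 4] → 8
@8: mip_level [2B, align 2] → 10
@10: pitch [1B, align 1] → 11
+5 pad (align 8)
@16: channels [8B, align 8] → 24
@24: depth [1B, align 1] → 25
@25: format [1B, align 1] → 26
+6 tail pad (align 8)
size 32, align 8
24 − 32 = -8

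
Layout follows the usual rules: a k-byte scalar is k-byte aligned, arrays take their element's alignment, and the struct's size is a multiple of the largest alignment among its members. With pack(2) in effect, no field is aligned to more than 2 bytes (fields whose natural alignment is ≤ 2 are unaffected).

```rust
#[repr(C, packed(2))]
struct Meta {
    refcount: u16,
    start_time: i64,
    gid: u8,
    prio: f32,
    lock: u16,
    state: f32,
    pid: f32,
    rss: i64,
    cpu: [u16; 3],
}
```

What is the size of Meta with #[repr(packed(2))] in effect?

0..2  refcount  (2B, 2-aligned)
2..10  start_time  (8B, 2-aligned)
10..11  gid  (1B, 1-aligned)
11..12  -- padding (1B)
12..16  prio  (4B, 2-aligned)
16..18  lock  (2B, 2-aligned)
18..22  state  (4B, 2-aligned)
22..26  pid  (4B, 2-aligned)
26..34  rss  (8B, 2-aligned)
34..40  cpu  (6B, 2-aligned)
sizeof = 40, alignof = 2

40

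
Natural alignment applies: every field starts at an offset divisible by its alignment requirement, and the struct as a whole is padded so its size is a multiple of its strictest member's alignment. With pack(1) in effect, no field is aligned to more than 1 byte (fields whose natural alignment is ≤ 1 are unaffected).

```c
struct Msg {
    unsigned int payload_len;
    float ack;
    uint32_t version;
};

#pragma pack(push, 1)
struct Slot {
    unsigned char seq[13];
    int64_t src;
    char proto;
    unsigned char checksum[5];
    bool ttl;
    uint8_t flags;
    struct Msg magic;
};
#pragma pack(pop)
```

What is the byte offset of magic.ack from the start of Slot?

33

Msg: 0..4  payload_len  (4B, 4-aligned); 4..8  ack  (4B, 4-aligned); 8..12  version  (4B, 4-aligned); sizeof = 12, alignof = 4
0..13  seq  (13B, 1-aligned)
13..21  src  (8B, 1-aligned)
21..22  proto  (1B, 1-aligned)
22..27  checksum  (5B, 1-aligned)
27..28  ttl  (1B, 1-aligned)
28..29  flags  (1B, 1-aligned)
29..41  magic  (12B, 1-aligned)
within Msg: ack at 4
29 + 4 = 33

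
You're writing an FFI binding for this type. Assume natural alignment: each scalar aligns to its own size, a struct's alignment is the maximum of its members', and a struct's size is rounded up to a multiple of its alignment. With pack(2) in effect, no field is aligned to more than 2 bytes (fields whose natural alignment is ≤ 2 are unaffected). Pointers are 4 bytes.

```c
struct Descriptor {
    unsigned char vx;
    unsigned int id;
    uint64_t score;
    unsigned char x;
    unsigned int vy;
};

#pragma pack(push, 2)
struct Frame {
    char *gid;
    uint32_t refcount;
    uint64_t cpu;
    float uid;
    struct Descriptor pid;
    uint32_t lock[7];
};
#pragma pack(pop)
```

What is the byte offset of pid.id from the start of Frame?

24

Descriptor: @0: vx [1B, align 1] → 1; +3 pad (align 4); @4: id [4B, align 4] → 8; @8: score [8B, align 8] → 16; @16: x [1B, align 1] → 17; +3 pad (align 4); @20: vy [4B, align 4] → 24; size 24, align 8
@0: gid [4B, align 2] → 4
@4: refcount [4B, align 2] → 8
@8: cpu [8B, align 2] → 16
@16: uid [4B, align 2] → 20
@20: pid [24B, align 2] → 44
within Descriptor: id at 4
20 + 4 = 24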